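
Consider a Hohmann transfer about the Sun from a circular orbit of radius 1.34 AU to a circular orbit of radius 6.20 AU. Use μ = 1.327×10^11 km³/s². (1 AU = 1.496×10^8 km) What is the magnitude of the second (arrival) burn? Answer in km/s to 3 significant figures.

In km: r₁ = 1.34 × 1.496×10^8 = 2.00464×10^8 km; r₂ = 6.20 × 1.496×10^8 = 9.2752×10^8 km.
Transfer-ellipse semi-major axis a_t = (r₁ + r₂)/2 = (2.00464×10^8 + 9.2752×10^8)/2 = 5.63992×10^8 km.
Circular speed at r = 9.2752×10^8 km: v_c = √(μ/r) = 11.961 km/s.
Transfer-orbit speed at the same r (vis-viva, a = a_t): v_t = √[μ(2/r − 1/a_t)] = 7.1311 km/s.
Δv₂ = |v_t − v_c| = |7.1311 − 11.961| = 4.830 km/s.

Δv₂ = 4.83 km/s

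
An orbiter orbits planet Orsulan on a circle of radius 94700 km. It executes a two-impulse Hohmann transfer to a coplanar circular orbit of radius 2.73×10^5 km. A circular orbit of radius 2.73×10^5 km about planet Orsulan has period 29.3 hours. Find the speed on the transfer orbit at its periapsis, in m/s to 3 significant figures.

From Kepler's third law T² = 4π²r³/μ at r = 2.73×10^5 km, T = 29.3 hours = 29.3 × 3600 s = 1.0548×10^5 s: μ = 4π²r³/T² = 7.21951×10^7 km³/s².
The Hohmann ellipse has a_t = (r₁ + r₂)/2 = 1.8385×10^5 km.
At periapsis, r = 94700 km.
Vis-viva: v = √[μ(2/r − 1/a_t)] = √[7.21951×10^7 × (2/94700 − 1/1.8385×10^5)] = 33.65 km/s.

v = 33600 m/s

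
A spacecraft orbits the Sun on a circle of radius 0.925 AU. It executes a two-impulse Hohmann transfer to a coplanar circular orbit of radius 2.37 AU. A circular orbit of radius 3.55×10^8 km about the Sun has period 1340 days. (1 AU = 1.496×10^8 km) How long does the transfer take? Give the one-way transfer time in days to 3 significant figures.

t = 388 days

From Kepler's third law T² = 4π²r³/μ at r = 3.55×10^8 km, T = 1340 days = 1340 × 86400 s = 1.15776×10^8 s: μ = 4π²r³/T² = 1.31767×10^11 km³/s².
In km: r₁ = 0.925 × 1.496×10^8 = 1.3838×10^8 km; r₂ = 2.37 × 1.496×10^8 = 3.54552×10^8 km.
Transfer-ellipse semi-major axis a_t = (r₁ + r₂)/2 = (1.3838×10^8 + 3.54552×10^8)/2 = 2.46466×10^8 km.
Transfer time t = π√(a_t³/μ) = π√((2.46466×10^8)³ / 1.31767×10^11) = 3.349×10^7 s.
Converting: 3.349×10^7 s ÷ 86400 s/day = 388 days.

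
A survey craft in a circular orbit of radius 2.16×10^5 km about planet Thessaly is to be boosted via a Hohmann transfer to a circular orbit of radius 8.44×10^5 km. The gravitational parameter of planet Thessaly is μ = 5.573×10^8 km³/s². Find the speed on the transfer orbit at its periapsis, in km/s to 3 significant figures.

The Hohmann ellipse has a_t = (r₁ + r₂)/2 = 5.300×10^5 km.
The periapsis of the transfer ellipse is at r = 2.160×10^5 km.
Vis-viva: v = √[μ(2/r − 1/a_t)] = √[5.573×10^8 × (2/2.160×10^5 − 1/5.300×10^5)] = 64.10 km/s.

v = 64.1 km/s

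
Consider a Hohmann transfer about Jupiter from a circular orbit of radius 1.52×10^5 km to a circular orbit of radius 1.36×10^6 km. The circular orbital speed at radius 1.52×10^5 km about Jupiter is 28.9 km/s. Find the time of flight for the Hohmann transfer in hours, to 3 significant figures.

From the circular-orbit relation v² = μ/r at r = 1.52×10^5 km: μ = v²r = (28.9)² × 1.52×10^5 = 1.26952×10^8 km³/s².
The Hohmann ellipse has a_t = (r₁ + r₂)/2 = 7.560×10^5 km.
Transfer time t = π√(a_t³/μ) = π√((7.560×10^5)³ / 1.26952×10^8) = 1.833×10^5 s.
Converting: 1.833×10^5 s ÷ 3600 s/hour = 50.9 hours.

t = 50.9 hours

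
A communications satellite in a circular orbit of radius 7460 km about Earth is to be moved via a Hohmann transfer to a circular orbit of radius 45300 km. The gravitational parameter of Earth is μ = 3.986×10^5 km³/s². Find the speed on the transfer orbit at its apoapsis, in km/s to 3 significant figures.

Semi-major axis of the transfer orbit: a_t = (7460 + 45300)/2 = 26380 km.
At apoapsis, r = 45300 km.
Vis-viva: v = √[μ(2/r − 1/a_t)] = √[3.986×10^5 × (2/45300 − 1/26380)] = 1.577 km/s.

v = 1.58 km/s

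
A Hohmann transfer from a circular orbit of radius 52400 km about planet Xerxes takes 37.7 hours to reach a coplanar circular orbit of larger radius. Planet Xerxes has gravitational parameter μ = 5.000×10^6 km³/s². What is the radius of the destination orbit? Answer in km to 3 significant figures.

r₂ = 3.69×10^5 km

Transfer time t = 37.7 hours = 1.3572×10^5 s, and t = π√(a_t³/μ).
So a_t = (μ t²/π²)^(1/3) = (5.000×10^6 × (1.3572×10^5)² / π²)^(1/3) = 2.1053×10^5 km.
Since a_t = (r₁ + r₂)/2, r₂ = 2a_t − r₁ = 2×2.1053×10^5 − 52400 = 3.6866×10^5 km.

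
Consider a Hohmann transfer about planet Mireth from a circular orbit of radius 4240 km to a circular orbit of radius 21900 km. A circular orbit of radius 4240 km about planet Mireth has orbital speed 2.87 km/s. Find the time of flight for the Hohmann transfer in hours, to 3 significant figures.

t = 6.98 hours

From the circular-orbit relation v² = μ/r at r = 4240 km: μ = v²r = (2.87)² × 4240 = 34924.5 km³/s².
Semi-major axis of the transfer orbit: a_t = (4240 + 21900)/2 = 13070 km.
By Kepler's third law the transfer-orbit period is T = 2π√(a_t³/μ), so t = T/2 = 25120 s.
Converting: 25120 s ÷ 3600 s/hour = 6.98 hours.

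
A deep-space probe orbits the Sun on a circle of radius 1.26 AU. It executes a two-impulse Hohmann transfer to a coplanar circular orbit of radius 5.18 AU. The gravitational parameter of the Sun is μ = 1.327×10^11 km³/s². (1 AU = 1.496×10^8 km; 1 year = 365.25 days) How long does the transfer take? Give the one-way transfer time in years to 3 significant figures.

In km: r₁ = 1.26 × 1.496×10^8 = 1.88496×10^8 km; r₂ = 5.18 × 1.496×10^8 = 7.74928×10^8 km.
Transfer-ellipse semi-major axis a_t = (r₁ + r₂)/2 = (1.88496×10^8 + 7.74928×10^8)/2 = 4.81712×10^8 km.
By Kepler's third law the transfer-orbit period is T = 2π√(a_t³/μ), so t = T/2 = 9.118×10^7 s.
Converting: 9.118×10^7 s ÷ 3.15576×10^7 s/year (365.25 × 86400) = 2.89 years.

t = 2.89 years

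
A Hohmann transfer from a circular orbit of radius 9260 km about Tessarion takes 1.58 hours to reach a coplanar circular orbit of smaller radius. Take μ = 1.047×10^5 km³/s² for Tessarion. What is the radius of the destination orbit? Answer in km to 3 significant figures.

Transfer time t = 1.58 hours = 5688 s, and t = π√(a_t³/μ).
So a_t = (μ t²/π²)^(1/3) = (1.047×10^5 × (5688)² / π²)^(1/3) = 7001.5 km.
Since a_t = (r₁ + r₂)/2, r₂ = 2a_t − r₁ = 2×7001.5 − 9260 = 4743 km.

r₂ = 4740 km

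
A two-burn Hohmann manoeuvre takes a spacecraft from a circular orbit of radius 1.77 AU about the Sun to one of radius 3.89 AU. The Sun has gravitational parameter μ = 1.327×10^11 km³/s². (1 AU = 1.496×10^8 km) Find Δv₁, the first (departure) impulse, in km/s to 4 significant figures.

Δv₁ = 3.860 km/s

In km: r₁ = 1.77 × 1.496×10^8 = 2.64792×10^8 km; r₂ = 3.89 × 1.496×10^8 = 5.81944×10^8 km.
Transfer-ellipse semi-major axis a_t = (r₁ + r₂)/2 = (2.64792×10^8 + 5.81944×10^8)/2 = 4.23368×10^8 km.
Circular speed at r = 2.64792×10^8 km: v_c = √(μ/r) = 22.39 km/s.
Vis-viva on the transfer ellipse at r = 2.64792×10^8 km gives v_t = √[μ(2/r − 1/a_t)] = 26.25 km/s.
Δv₁ = |v_t − v_c| = |26.25 − 22.39| = 3.860 km/s.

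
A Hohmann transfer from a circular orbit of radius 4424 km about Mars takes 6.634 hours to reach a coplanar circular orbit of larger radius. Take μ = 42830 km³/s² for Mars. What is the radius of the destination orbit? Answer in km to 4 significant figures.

Transfer time t = 6.634 hours = 23882.4 s, and t = π√(a_t³/μ).
So a_t = (μ t²/π²)^(1/3) = (42830 × (23882.4)² / π²)^(1/3) = 13527 km.
Since a_t = (r₁ + r₂)/2, r₂ = 2a_t − r₁ = 2×13527 − 4424 = 22630 km.

r₂ = 22630 km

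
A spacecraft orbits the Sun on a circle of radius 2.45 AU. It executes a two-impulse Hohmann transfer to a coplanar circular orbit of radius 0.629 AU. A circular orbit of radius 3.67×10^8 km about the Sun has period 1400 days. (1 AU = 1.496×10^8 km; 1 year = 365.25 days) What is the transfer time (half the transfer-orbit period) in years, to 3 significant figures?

From Kepler's third law T² = 4π²r³/μ at r = 3.67×10^8 km, T = 1400 days = 1400 × 86400 s = 1.2096×10^8 s: μ = 4π²r³/T² = 1.33375×10^11 km³/s².
In km: r₁ = 2.45 × 1.496×10^8 = 3.6652×10^8 km; r₂ = 0.629 × 1.496×10^8 = 9.40984×10^7 km.
The Hohmann ellipse has a_t = (r₁ + r₂)/2 = 2.303092×10^8 km.
Half the transfer-orbit period gives t = π√(a_t³/μ) = 3.007×10^7 s.
Converting: 3.007×10^7 s ÷ 3.15576×10^7 s/year (365.25 × 86400) = 0.953 years.

t = 0.953 years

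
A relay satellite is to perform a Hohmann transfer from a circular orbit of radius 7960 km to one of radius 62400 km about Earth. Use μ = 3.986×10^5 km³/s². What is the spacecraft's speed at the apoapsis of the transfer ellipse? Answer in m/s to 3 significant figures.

v = 1200 m/s

Transfer-ellipse semi-major axis a_t = (r₁ + r₂)/2 = (7960 + 62400)/2 = 35180 km.
The apoapsis of the transfer ellipse is at r = 62400 km.
From the vis-viva equation, v = √[μ(2/r − 1/a_t)] = 1.202 km/s.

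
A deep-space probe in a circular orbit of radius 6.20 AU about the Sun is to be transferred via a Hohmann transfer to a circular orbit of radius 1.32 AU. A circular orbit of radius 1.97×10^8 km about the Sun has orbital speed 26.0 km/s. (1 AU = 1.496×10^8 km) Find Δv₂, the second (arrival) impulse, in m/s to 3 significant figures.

From the circular-orbit relation v² = μ/r at r = 1.97×10^8 km: μ = v²r = (26.0)² × 1.97×10^8 = 1.33172×10^11 km³/s².
In km: r₁ = 6.20 × 1.496×10^8 = 9.2752×10^8 km; r₂ = 1.32 × 1.496×10^8 = 1.97472×10^8 km.
Semi-major axis of the transfer orbit: a_t = (9.2752×10^8 + 1.97472×10^8)/2 = 5.62496×10^8 km.
On the circular orbit at r = 1.97472×10^8 km, v_c = √(μ/r) = 25.969 km/s.
Vis-viva on the transfer ellipse at r = 1.97472×10^8 km gives v_t = √[μ(2/r − 1/a_t)] = 33.347 km/s.
Δv₂ = |v_t − v_c| = |33.347 − 25.969| = 7.378 km/s.

Δv₂ = 7380 m/s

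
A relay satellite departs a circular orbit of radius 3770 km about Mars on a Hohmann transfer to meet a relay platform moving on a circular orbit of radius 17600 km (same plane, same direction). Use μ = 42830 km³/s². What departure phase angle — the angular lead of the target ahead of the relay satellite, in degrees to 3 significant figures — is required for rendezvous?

The Hohmann ellipse has a_t = (r₁ + r₂)/2 = 10685 km.
The half-period of the transfer ellipse is t = π√(a_t³/μ) = 16766.3 s.
The target's mean motion on its circular orbit is ω₂ = √(μ/r₂³) = 8.86350×10^-5 rad/s.
Angle swept by the target during transfer: ω₂·t = 1.48608 rad = 85.146°.
The relay satellite traverses 180° on the transfer ellipse, so the target must lead by 180° − 85.146° = 94.9°.

φ = 94.9°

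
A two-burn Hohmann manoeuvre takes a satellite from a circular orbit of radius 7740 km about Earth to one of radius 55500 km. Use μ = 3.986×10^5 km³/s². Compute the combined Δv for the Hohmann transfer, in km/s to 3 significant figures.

Δv = 3.69 km/s

Transfer-ellipse semi-major axis a_t = (r₁ + r₂)/2 = (7740 + 55500)/2 = 31620 km.
Circular speed at r₁: v₁ = √(μ/r₁) = √(3.986×10^5/7740) = 7.176 km/s.
Transfer-orbit speed at r₁ (vis-viva equation): v_p = √[μ(2/r₁ − 1/a_t)] = 9.507 km/s.
First burn Δv₁ = |v_p − v₁| = 2.331 km/s.
At r₂, v₂ = √(μ/r₂) = 2.680 km/s.
Transfer-orbit speed at r₂: v_a = √[μ(2/r₂ − 1/a_t)] = 1.326 km/s.
Second burn Δv₂ = |v₂ − v_a| = 1.354 km/s.
Total Δv = Δv₁ + Δv₂ = 3.685 km/s.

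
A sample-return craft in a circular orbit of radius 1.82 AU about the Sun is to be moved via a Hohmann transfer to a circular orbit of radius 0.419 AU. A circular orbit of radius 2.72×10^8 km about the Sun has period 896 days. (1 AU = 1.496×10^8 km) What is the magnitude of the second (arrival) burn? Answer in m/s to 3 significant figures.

Δv₂ = 12600 m/s

From Kepler's third law T² = 4π²r³/μ at r = 2.72×10^8 km, T = 896 days = 896 × 86400 s = 7.74144×10^7 s: μ = 4π²r³/T² = 1.32563×10^11 km³/s².
In km: r₁ = 1.82 × 1.496×10^8 = 2.72272×10^8 km; r₂ = 0.419 × 1.496×10^8 = 6.26824×10^7 km.
Semi-major axis of the transfer orbit: a_t = (2.72272×10^8 + 6.26824×10^7)/2 = 1.674772×10^8 km.
Circular speed at r = 6.26824×10^7 km: v_c = √(μ/r) = 45.99 km/s.
Transfer-orbit speed at the same r (vis-viva, a = a_t): v_t = √[μ(2/r − 1/a_t)] = 58.64 km/s.
Δv₂ = |v_t − v_c| = |58.64 − 45.99| = 12.65 km/s.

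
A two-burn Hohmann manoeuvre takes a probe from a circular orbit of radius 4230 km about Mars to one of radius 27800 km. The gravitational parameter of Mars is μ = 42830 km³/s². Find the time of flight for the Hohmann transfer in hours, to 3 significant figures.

Transfer-ellipse semi-major axis a_t = (r₁ + r₂)/2 = (4230 + 27800)/2 = 16015 km.
Transfer time t = π√(a_t³/μ) = π√((16015)³ / 42830) = 30770 s.
Converting: 30770 s ÷ 3600 s/hour = 8.55 hours.

t = 8.55 hours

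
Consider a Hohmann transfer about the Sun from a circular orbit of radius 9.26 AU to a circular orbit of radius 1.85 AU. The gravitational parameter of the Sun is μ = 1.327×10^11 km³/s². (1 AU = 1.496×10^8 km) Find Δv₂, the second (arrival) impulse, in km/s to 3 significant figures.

Δv₂ = 6.37 km/s

In km: r₁ = 9.26 × 1.496×10^8 = 1.385296×10^9 km; r₂ = 1.85 × 1.496×10^8 = 2.7676×10^8 km.
The Hohmann ellipse has a_t = (r₁ + r₂)/2 = 8.31028×10^8 km.
Circular speed at r = 2.7676×10^8 km: v_c = √(μ/r) = 21.897 km/s.
Vis-viva on the transfer ellipse at r = 2.7676×10^8 km gives v_t = √[μ(2/r − 1/a_t)] = 28.271 km/s.
Δv₂ = |v_t − v_c| = |28.271 − 21.897| = 6.374 km/s.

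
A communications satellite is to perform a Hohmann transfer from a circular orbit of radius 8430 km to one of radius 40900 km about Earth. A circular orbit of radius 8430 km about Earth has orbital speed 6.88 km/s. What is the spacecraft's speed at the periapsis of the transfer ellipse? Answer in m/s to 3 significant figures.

v = 8860 m/s

From the circular-orbit relation v² = μ/r at r = 8430 km: μ = v²r = (6.88)² × 8430 = 3.99029×10^5 km³/s².
Transfer-ellipse semi-major axis a_t = (r₁ + r₂)/2 = (8430 + 40900)/2 = 24665 km.
At periapsis, r = 8430 km.
Vis-viva: v = √[μ(2/r − 1/a_t)] = √[3.99029×10^5 × (2/8430 − 1/24665)] = 8.860 km/s.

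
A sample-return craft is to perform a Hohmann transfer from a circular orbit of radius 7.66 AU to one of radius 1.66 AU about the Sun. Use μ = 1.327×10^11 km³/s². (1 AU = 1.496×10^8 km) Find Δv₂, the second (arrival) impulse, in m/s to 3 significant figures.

In km: r₁ = 7.66 × 1.496×10^8 = 1.145936×10^9 km; r₂ = 1.66 × 1.496×10^8 = 2.48336×10^8 km.
The Hohmann ellipse has a_t = (r₁ + r₂)/2 = 6.97136×10^8 km.
On the circular orbit at r = 2.48336×10^8 km, v_c = √(μ/r) = 23.116 km/s.
Vis-viva on the transfer ellipse at r = 2.48336×10^8 km gives v_t = √[μ(2/r − 1/a_t)] = 29.637 km/s.
Δv₂ = |v_t − v_c| = |29.637 − 23.116| = 6.521 km/s.

Δv₂ = 6520 m/s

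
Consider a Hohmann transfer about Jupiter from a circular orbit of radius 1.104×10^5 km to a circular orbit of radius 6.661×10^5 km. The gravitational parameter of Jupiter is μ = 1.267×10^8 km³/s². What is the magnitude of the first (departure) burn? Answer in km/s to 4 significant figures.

Δv₁ = 10.50 km/s

The Hohmann ellipse has a_t = (r₁ + r₂)/2 = 3.8825×10^5 km.
On the circular orbit at r = 1.104×10^5 km, v_c = √(μ/r) = 33.877 km/s.
Transfer-orbit speed at the same r (vis-viva, a = a_t): v_t = √[μ(2/r − 1/a_t)] = 44.373 km/s.
Δv₁ = |v_t − v_c| = |44.373 − 33.877| = 10.50 km/s.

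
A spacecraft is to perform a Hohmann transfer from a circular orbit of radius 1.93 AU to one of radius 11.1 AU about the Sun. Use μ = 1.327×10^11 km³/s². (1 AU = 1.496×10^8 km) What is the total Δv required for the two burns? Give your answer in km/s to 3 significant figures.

In km: r₁ = 1.93 × 1.496×10^8 = 2.88728×10^8 km; r₂ = 11.1 × 1.496×10^8 = 1.66056×10^9 km.
Transfer-ellipse semi-major axis a_t = (r₁ + r₂)/2 = (2.88728×10^8 + 1.66056×10^9)/2 = 9.74644×10^8 km.
At r₁ the circular-orbit speed is v₁ = √(μ/r₁) = 21.438 km/s.
Transfer-orbit speed at r₁ (vis-viva): v_p = √[μ(2/r₁ − 1/a_t)] = 27.983 km/s.
First burn Δv₁ = |v_p − v₁| = 6.545 km/s.
At r₂, v₂ = √(μ/r₂) = 8.9394 km/s.
Transfer-orbit speed at r₂: v_a = √[μ(2/r₂ − 1/a_t)] = 4.8655 km/s.
Second burn Δv₂ = |v₂ − v_a| = 4.074 km/s.
Δv = Δv₁ + Δv₂ = 6.545 + 4.074 = 10.62 km/s.

Δv = 10.6 km/s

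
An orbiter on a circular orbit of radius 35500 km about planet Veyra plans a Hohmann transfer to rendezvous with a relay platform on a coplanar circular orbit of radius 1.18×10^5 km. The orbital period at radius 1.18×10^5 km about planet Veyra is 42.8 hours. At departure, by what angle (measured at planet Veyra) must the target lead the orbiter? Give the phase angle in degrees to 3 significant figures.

φ = 85.6°

From Kepler's third law T² = 4π²r³/μ at r = 1.18×10^5 km, T = 42.8 hours = 42.8 × 3600 s = 1.5408×10^5 s: μ = 4π²r³/T² = 2.73220×10^6 km³/s².
Semi-major axis of the transfer orbit: a_t = (35500 + 1.180×10^5)/2 = 76750 km.
Transfer time t = π√(a_t³/μ) = 40410 s.
Target angular speed ω₂ = √(μ/r₂³) = 4.078×10^-5 rad/s.
Angle swept by the target during transfer: ω₂·t = 1.648 rad = 94.42°.
Arrival is 180° from departure on the ellipse, so φ = 180° − 94.42° = 85.6°.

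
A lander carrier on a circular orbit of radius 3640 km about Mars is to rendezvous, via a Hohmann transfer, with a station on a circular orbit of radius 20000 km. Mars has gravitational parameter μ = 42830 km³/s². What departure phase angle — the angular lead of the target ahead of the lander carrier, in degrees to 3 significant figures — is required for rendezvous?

The Hohmann ellipse has a_t = (r₁ + r₂)/2 = 11820 km.
Transfer time t = π√(a_t³/μ) = 19508 s.
Target angular speed ω₂ = √(μ/r₂³) = 7.3169×10^-5 rad/s.
Angle swept by the target during transfer: ω₂·t = 1.4274 rad = 81.78°.
The lander carrier traverses 180° on the transfer ellipse, so the target must lead by 180° − 81.78° = 98.2°.

φ = 98.2°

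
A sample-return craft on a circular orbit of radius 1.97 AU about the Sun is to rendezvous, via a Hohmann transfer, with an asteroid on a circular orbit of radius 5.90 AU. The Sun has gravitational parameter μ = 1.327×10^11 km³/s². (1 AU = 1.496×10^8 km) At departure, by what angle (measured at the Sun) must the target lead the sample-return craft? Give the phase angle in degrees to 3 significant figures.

In km: r₁ = 1.97 × 1.496×10^8 = 2.94712×10^8 km; r₂ = 5.90 × 1.496×10^8 = 8.8264×10^8 km.
Transfer-ellipse semi-major axis a_t = (r₁ + r₂)/2 = (2.94712×10^8 + 8.8264×10^8)/2 = 5.88676×10^8 km.
The half-period of the transfer ellipse is t = π√(a_t³/μ) = 1.232×10^8 s.
The target's mean motion on its circular orbit is ω₂ = √(μ/r₂³) = 1.389×10^-8 rad/s.
Angle swept by the target during transfer: ω₂·t = 1.7112 rad = 98.04°.
Arrival is 180° from departure on the ellipse, so φ = 180° − 98.04° = 82.0°.

φ = 82.0°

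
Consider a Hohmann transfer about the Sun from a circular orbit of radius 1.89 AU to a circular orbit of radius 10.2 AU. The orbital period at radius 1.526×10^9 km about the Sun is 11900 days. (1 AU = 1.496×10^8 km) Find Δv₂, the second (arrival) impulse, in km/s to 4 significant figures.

From Kepler's third law T² = 4π²r³/μ at r = 1.526×10^9 km, T = 11900 days = 11900 × 86400 s = 1.02816×10^9 s: μ = 4π²r³/T² = 1.32709×10^11 km³/s².
In km: r₁ = 1.89 × 1.496×10^8 = 2.82744×10^8 km; r₂ = 10.2 × 1.496×10^8 = 1.52592×10^9 km.
The Hohmann ellipse has a_t = (r₁ + r₂)/2 = 9.04332×10^8 km.
On the circular orbit at r = 1.52592×10^9 km, v_c = √(μ/r) = 9.326 km/s.
Vis-viva on the transfer ellipse at r = 1.52592×10^9 km gives v_t = √[μ(2/r − 1/a_t)] = 5.215 km/s.
Δv₂ = |v_t − v_c| = |5.215 − 9.326| = 4.111 km/s.

Δv₂ = 4.111 km/s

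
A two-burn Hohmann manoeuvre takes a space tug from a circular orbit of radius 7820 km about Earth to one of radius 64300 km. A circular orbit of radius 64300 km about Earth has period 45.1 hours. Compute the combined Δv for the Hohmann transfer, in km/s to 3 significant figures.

From Kepler's third law T² = 4π²r³/μ at r = 64300 km, T = 45.1 hours = 45.1 × 3600 s = 1.6236×10^5 s: μ = 4π²r³/T² = 3.98139×10^5 km³/s².
Transfer-ellipse semi-major axis a_t = (r₁ + r₂)/2 = (7820 + 64300)/2 = 36060 km.
Circular speed at r₁: v₁ = √(μ/r₁) = √(3.98139×10^5/7820) = 7.1353 km/s.
On the transfer ellipse at r₁, vis-viva gives v_p = √[μ(2/r₁ − 1/a_t)] = 9.5281 km/s.
First burn Δv₁ = |v_p − v₁| = 2.3928 km/s.
At r₂, v₂ = √(μ/r₂) = 2.4884 km/s.
Transfer-orbit speed at r₂: v_a = √[μ(2/r₂ − 1/a_t)] = 1.1588 km/s.
Second burn Δv₂ = |v₂ − v_a| = 1.3296 km/s.
Total Δv = Δv₁ + Δv₂ = 3.722 km/s.

Δv = 3.72 km/s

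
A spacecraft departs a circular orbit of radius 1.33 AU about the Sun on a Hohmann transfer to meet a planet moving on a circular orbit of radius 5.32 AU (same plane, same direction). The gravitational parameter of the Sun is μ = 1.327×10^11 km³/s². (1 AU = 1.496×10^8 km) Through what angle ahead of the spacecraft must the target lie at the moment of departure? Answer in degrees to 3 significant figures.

φ = 91.1°

In km: r₁ = 1.33 × 1.496×10^8 = 1.98968×10^8 km; r₂ = 5.32 × 1.496×10^8 = 7.95872×10^8 km.
Semi-major axis of the transfer orbit: a_t = (1.98968×10^8 + 7.95872×10^8)/2 = 4.9742×10^8 km.
Transfer time t = π√(a_t³/μ) = 9.56752×10^7 s.
Target angular speed ω₂ = √(μ/r₂³) = 1.62245×10^-8 rad/s.
Angle swept by the target during transfer: ω₂·t = 1.5523 rad = 88.94°.
The spacecraft traverses 180° on the transfer ellipse, so the target must lead by 180° − 88.94° = 91.1°.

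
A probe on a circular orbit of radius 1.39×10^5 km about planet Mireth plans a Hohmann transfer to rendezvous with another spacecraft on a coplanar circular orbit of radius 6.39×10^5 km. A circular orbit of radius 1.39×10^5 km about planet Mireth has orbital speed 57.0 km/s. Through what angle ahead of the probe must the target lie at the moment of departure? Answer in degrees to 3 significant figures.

φ = 94.5°

From the circular-orbit relation v² = μ/r at r = 1.39×10^5 km: μ = v²r = (57.0)² × 1.39×10^5 = 4.51611×10^8 km³/s².
The Hohmann ellipse has a_t = (r₁ + r₂)/2 = 3.890×10^5 km.
Transfer time t = π√(a_t³/μ) = 35870 s.
Target angular speed ω₂ = √(μ/r₂³) = 4.160×10^-5 rad/s.
Angle swept by the target during transfer: ω₂·t = 1.4922 rad = 85.50°.
The probe traverses 180° on the transfer ellipse, so the target must lead by 180° − 85.50° = 94.5°.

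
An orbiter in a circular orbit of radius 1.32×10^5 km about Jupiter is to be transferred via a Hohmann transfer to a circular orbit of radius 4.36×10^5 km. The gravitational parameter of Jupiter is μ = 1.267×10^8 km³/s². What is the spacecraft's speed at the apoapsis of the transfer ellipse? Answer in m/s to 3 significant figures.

The Hohmann ellipse has a_t = (r₁ + r₂)/2 = 2.840×10^5 km.
At apoapsis, r = 4.360×10^5 km.
Applying v² = μ(2/r − 1/a_t): v = 11.62 km/s.

v = 11600 m/s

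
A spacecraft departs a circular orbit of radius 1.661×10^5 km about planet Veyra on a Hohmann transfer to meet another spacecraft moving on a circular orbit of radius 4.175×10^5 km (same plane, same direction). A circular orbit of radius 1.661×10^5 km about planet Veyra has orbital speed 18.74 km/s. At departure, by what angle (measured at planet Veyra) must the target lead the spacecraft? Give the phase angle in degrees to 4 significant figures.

From the circular-orbit relation v² = μ/r at r = 1.661×10^5 km: μ = v²r = (18.74)² × 1.661×10^5 = 5.83323×10^7 km³/s².
Semi-major axis of the transfer orbit: a_t = (1.661×10^5 + 4.175×10^5)/2 = 2.918×10^5 km.
The half-period of the transfer ellipse is t = π√(a_t³/μ) = 64837 s.
Target angular speed ω₂ = √(μ/r₂³) = 2.8312×10^-5 rad/s.
Angle swept by the target during transfer: ω₂·t = 1.8357 rad = 105.18°.
The spacecraft traverses 180° on the transfer ellipse, so the target must lead by 180° − 105.18° = 74.82°.

φ = 74.82°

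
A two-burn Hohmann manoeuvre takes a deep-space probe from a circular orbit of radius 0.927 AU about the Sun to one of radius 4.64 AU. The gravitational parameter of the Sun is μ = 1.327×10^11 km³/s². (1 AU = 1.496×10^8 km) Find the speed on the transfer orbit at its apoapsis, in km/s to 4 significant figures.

In km: r₁ = 0.927 × 1.496×10^8 = 1.386792×10^8 km; r₂ = 4.64 × 1.496×10^8 = 6.94144×10^8 km.
Transfer-ellipse semi-major axis a_t = (r₁ + r₂)/2 = (1.386792×10^8 + 6.94144×10^8)/2 = 4.164116×10^8 km.
The apoapsis of the transfer ellipse is at r = 6.94144×10^8 km.
Applying v² = μ(2/r − 1/a_t): v = 7.979 km/s.

v = 7.979 km/s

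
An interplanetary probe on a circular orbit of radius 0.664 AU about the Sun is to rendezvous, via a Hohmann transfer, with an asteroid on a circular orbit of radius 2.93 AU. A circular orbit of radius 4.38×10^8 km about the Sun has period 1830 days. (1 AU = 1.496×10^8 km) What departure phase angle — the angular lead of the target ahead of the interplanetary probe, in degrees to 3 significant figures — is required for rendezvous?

From Kepler's third law T² = 4π²r³/μ at r = 4.38×10^8 km, T = 1830 days = 1830 × 86400 s = 1.58112×10^8 s: μ = 4π²r³/T² = 1.32694×10^11 km³/s².
In km: r₁ = 0.664 × 1.496×10^8 = 9.93344×10^7 km; r₂ = 2.93 × 1.496×10^8 = 4.38328×10^8 km.
Semi-major axis of the transfer orbit: a_t = (9.93344×10^7 + 4.38328×10^8)/2 = 2.688312×10^8 km.
The half-period of the transfer ellipse is t = π√(a_t³/μ) = 3.801×10^7 s.
The target's mean motion on its circular orbit is ω₂ = √(μ/r₂³) = 3.969×10^-8 rad/s.
Angle swept by the target during transfer: ω₂·t = 1.509 rad = 86.46°.
Arrival is 180° from departure on the ellipse, so φ = 180° − 86.46° = 93.5°.

φ = 93.5°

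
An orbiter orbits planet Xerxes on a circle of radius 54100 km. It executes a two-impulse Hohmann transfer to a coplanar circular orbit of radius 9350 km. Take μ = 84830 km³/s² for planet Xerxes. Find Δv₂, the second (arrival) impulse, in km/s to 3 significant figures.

Δv₂ = 0.921 km/s

The Hohmann ellipse has a_t = (r₁ + r₂)/2 = 31725 km.
On the circular orbit at r = 9350 km, v_c = √(μ/r) = 3.0121 km/s.
Transfer-orbit speed at the same r (vis-viva, a = a_t): v_t = √[μ(2/r − 1/a_t)] = 3.9334 km/s.
Δv₂ = |v_t − v_c| = |3.9334 − 3.0121| = 0.9213 km/s.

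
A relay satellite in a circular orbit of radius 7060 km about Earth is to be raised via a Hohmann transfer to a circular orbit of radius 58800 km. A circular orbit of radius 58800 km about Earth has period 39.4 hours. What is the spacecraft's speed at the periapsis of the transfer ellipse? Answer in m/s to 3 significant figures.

From Kepler's third law T² = 4π²r³/μ at r = 58800 km, T = 39.4 hours = 39.4 × 3600 s = 1.4184×10^5 s: μ = 4π²r³/T² = 3.98928×10^5 km³/s².
The Hohmann ellipse has a_t = (r₁ + r₂)/2 = 32930 km.
The periapsis of the transfer ellipse is at r = 7060 km.
Vis-viva: v = √[μ(2/r − 1/a_t)] = √[3.98928×10^5 × (2/7060 − 1/32930)] = 10.04 km/s.

v = 10000 m/s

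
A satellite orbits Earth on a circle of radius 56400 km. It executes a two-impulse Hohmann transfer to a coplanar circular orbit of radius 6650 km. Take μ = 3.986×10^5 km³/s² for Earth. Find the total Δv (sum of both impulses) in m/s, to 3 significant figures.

Δv = 4050 m/s

The Hohmann ellipse has a_t = (r₁ + r₂)/2 = 31525 km.
Circular speed at r₁: v₁ = √(μ/r₁) = √(3.986×10^5/56400) = 2.6585 km/s.
Transfer-orbit speed at r₁ (v² = μ(2/r − 1/a)): v_a = √[μ(2/r₁ − 1/a_t)] = 1.2210 km/s.
First burn Δv₁ = |v_a − v₁| = 1.4375 km/s.
Circular speed at r₂: v₂ = √(μ/r₂) = 7.74208 km/s.
Transfer-orbit speed at r₂: v_p = √[μ(2/r₂ − 1/a_t)] = 10.3555 km/s.
Second burn Δv₂ = |v₂ − v_p| = 2.6134 km/s.
Total Δv = Δv₁ + Δv₂ = 4.051 km/s.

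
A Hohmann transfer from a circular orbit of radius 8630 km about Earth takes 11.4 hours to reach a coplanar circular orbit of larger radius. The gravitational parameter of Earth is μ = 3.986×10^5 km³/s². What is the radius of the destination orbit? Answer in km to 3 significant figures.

Transfer time t = 11.4 hours = 41040 s, and t = π√(a_t³/μ).
So a_t = (μ t²/π²)^(1/3) = (3.986×10^5 × (41040)² / π²)^(1/3) = 40821 km.
Since a_t = (r₁ + r₂)/2, r₂ = 2a_t − r₁ = 2×40821 − 8630 = 73012 km.

r₂ = 73000 km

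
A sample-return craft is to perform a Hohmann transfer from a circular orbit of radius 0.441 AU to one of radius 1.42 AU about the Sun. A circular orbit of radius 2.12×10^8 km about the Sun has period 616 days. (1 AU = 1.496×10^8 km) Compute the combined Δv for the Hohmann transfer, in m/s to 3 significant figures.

Δv = 18300 m/s

From Kepler's third law T² = 4π²r³/μ at r = 2.12×10^8 km, T = 616 days = 616 × 86400 s = 5.32224×10^7 s: μ = 4π²r³/T² = 1.32794×10^11 km³/s².
In km: r₁ = 0.441 × 1.496×10^8 = 6.59736×10^7 km; r₂ = 1.42 × 1.496×10^8 = 2.12432×10^8 km.
Transfer-ellipse semi-major axis a_t = (r₁ + r₂)/2 = (6.59736×10^7 + 2.12432×10^8)/2 = 1.392028×10^8 km.
At r₁ the circular-orbit speed is v₁ = √(μ/r₁) = 44.86 km/s.
Transfer-orbit speed at r₁ (v² = μ(2/r − 1/a)): v_p = √[μ(2/r₁ − 1/a_t)] = 55.42 km/s.
First burn Δv₁ = |v_p − v₁| = 10.56 km/s.
At r₂, v₂ = √(μ/r₂) = 25.00 km/s.
Transfer-orbit speed at r₂: v_a = √[μ(2/r₂ − 1/a_t)] = 17.21 km/s.
Second burn Δv₂ = |v₂ − v_a| = 7.790 km/s.
Total Δv = Δv₁ + Δv₂ = 18.35 km/s.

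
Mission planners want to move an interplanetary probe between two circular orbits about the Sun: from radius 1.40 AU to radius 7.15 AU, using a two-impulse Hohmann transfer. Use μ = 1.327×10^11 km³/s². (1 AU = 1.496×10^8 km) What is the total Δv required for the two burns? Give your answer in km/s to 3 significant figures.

In km: r₁ = 1.40 × 1.496×10^8 = 2.0944×10^8 km; r₂ = 7.15 × 1.496×10^8 = 1.06964×10^9 km.
Transfer-ellipse semi-major axis a_t = (r₁ + r₂)/2 = (2.0944×10^8 + 1.06964×10^9)/2 = 6.3954×10^8 km.
At r₁ the circular-orbit speed is v₁ = √(μ/r₁) = 25.171 km/s.
Transfer-orbit speed at r₁ (vis-viva equation): v_p = √[μ(2/r₁ − 1/a_t)] = 32.553 km/s.
First burn Δv₁ = |v_p − v₁| = 7.382 km/s.
At r₂, v₂ = √(μ/r₂) = 11.138 km/s.
Transfer-orbit speed at r₂: v_a = √[μ(2/r₂ − 1/a_t)] = 6.3740 km/s.
Second burn Δv₂ = |v₂ − v_a| = 4.764 km/s.
Total Δv = Δv₁ + Δv₂ = 12.15 km/s.

Δv = 12.1 km/s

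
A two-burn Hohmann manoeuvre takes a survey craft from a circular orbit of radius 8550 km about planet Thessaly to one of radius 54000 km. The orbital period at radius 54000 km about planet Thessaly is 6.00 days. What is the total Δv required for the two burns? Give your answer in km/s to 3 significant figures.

From Kepler's third law T² = 4π²r³/μ at r = 54000 km, T = 6.00 days = 6.00 × 86400 s = 5.184×10^5 s: μ = 4π²r³/T² = 23131.9 km³/s².
Transfer-ellipse semi-major axis a_t = (r₁ + r₂)/2 = (8550 + 54000)/2 = 31275 km.
At r₁ the circular-orbit speed is v₁ = √(μ/r₁) = 1.6448 km/s.
On the transfer ellipse at r₁, vis-viva gives v_p = √[μ(2/r₁ − 1/a_t)] = 2.1613 km/s.
First burn Δv₁ = |v_p − v₁| = 0.5165 km/s.
Circular speed at r₂: v₂ = √(μ/r₂) = 0.6545 km/s.
Transfer-orbit speed at r₂: v_a = √[μ(2/r₂ − 1/a_t)] = 0.3422 km/s.
Second burn Δv₂ = |v₂ − v_a| = 0.3123 km/s.
Δv = Δv₁ + Δv₂ = 0.5165 + 0.3123 = 0.8288 km/s.

Δv = 0.829 km/s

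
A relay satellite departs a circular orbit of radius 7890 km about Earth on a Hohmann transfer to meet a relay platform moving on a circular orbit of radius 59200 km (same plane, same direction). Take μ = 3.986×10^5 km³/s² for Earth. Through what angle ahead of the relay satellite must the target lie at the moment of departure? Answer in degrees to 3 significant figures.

φ = 103°

Semi-major axis of the transfer orbit: a_t = (7890 + 59200)/2 = 33545 km.
Transfer time t = π√(a_t³/μ) = 30570 s.
The target's mean motion on its circular orbit is ω₂ = √(μ/r₂³) = 4.383×10^-5 rad/s.
Angle swept by the target during transfer: ω₂·t = 1.340 rad = 76.78°.
The relay satellite traverses 180° on the transfer ellipse, so the target must lead by 180° − 76.78° = 103°.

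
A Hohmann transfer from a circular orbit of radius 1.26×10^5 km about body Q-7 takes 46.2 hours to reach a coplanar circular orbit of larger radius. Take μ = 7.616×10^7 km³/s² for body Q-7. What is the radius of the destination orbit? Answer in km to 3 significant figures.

r₂ = 1.07×10^6 km

Transfer time t = 46.2 hours = 1.6632×10^5 s, and t = π√(a_t³/μ).
So a_t = (μ t²/π²)^(1/3) = (7.616×10^7 × (1.6632×10^5)² / π²)^(1/3) = 5.9764×10^5 km.
Since a_t = (r₁ + r₂)/2, r₂ = 2a_t − r₁ = 2×5.9764×10^5 − 1.260×10^5 = 1.06928×10^6 km.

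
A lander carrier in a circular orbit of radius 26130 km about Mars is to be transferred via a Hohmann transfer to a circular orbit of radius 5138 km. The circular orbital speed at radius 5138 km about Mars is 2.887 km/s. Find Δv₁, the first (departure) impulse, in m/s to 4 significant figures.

Δv₁ = 546.3 m/s

From the circular-orbit relation v² = μ/r at r = 5138 km: μ = v²r = (2.887)² × 5138 = 42824.0 km³/s².
Transfer-ellipse semi-major axis a_t = (r₁ + r₂)/2 = (26130 + 5138)/2 = 15634 km.
Circular speed at r = 26130 km: v_c = √(μ/r) = 1.2802 km/s.
Transfer-orbit speed at the same r (vis-viva, a = a_t): v_t = √[μ(2/r − 1/a_t)] = 0.73390 km/s.
Δv₁ = |v_t − v_c| = |0.73390 − 1.2802| = 0.5463 km/s.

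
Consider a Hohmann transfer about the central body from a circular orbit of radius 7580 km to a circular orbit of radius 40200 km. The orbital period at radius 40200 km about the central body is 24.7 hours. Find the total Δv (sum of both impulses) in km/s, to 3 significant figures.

Δv = 3.18 km/s

From Kepler's third law T² = 4π²r³/μ at r = 40200 km, T = 24.7 hours = 24.7 × 3600 s = 88920 s: μ = 4π²r³/T² = 3.24369×10^5 km³/s².
Transfer-ellipse semi-major axis a_t = (r₁ + r₂)/2 = (7580 + 40200)/2 = 23890 km.
Circular speed at r₁: v₁ = √(μ/r₁) = √(3.24369×10^5/7580) = 6.542 km/s.
Transfer-orbit speed at r₁ (vis-viva): v_p = √[μ(2/r₁ − 1/a_t)] = 8.486 km/s.
First burn Δv₁ = |v_p − v₁| = 1.944 km/s.
At r₂, v₂ = √(μ/r₂) = 2.841 km/s.
Transfer-orbit speed at r₂: v_a = √[μ(2/r₂ − 1/a_t)] = 1.600 km/s.
Second burn Δv₂ = |v₂ − v_a| = 1.241 km/s.
Δv = Δv₁ + Δv₂ = 1.944 + 1.241 = 3.185 km/s.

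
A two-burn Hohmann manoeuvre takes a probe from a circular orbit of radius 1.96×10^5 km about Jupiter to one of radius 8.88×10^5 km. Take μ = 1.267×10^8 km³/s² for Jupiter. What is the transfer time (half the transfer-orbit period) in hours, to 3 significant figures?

Semi-major axis of the transfer orbit: a_t = (1.960×10^5 + 8.880×10^5)/2 = 5.420×10^5 km.
Half the transfer-orbit period gives t = π√(a_t³/μ) = 1.114×10^5 s.
Converting: 1.114×10^5 s ÷ 3600 s/hour = 30.9 hours.

t = 30.9 hours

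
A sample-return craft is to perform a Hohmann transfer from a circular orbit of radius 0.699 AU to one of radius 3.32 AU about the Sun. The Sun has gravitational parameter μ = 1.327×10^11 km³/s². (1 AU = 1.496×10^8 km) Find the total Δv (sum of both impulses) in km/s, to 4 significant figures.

Δv = 16.87 km/s

In km: r₁ = 0.699 × 1.496×10^8 = 1.045704×10^8 km; r₂ = 3.32 × 1.496×10^8 = 4.96672×10^8 km.
Semi-major axis of the transfer orbit: a_t = (1.045704×10^8 + 4.96672×10^8)/2 = 3.006212×10^8 km.
At r₁ the circular-orbit speed is v₁ = √(μ/r₁) = 35.623 km/s.
On the transfer ellipse at r₁, vis-viva gives v_p = √[μ(2/r₁ − 1/a_t)] = 45.788 km/s.
First burn Δv₁ = |v_p − v₁| = 10.165 km/s.
At r₂, v₂ = √(μ/r₂) = 16.3456 km/s.
Transfer-orbit speed at r₂: v_a = √[μ(2/r₂ − 1/a_t)] = 9.64040 km/s.
Second burn Δv₂ = |v₂ − v_a| = 6.7052 km/s.
Δv = Δv₁ + Δv₂ = 10.165 + 6.7052 = 16.87 km/s.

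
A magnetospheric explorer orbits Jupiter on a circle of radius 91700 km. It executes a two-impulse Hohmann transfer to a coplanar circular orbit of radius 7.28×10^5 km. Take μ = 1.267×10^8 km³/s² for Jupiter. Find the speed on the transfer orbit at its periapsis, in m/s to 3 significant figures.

v = 49500 m/s

Semi-major axis of the transfer orbit: a_t = (91700 + 7.280×10^5)/2 = 4.0985×10^5 km.
The periapsis of the transfer ellipse is at r = 91700 km.
Vis-viva: v = √[μ(2/r − 1/a_t)] = √[1.267×10^8 × (2/91700 − 1/4.0985×10^5)] = 49.54 km/s.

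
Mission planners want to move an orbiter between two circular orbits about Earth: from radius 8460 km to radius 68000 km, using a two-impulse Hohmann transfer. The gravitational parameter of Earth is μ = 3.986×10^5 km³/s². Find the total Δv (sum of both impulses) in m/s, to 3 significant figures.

Δv = 3570 m/s

Transfer-ellipse semi-major axis a_t = (r₁ + r₂)/2 = (8460 + 68000)/2 = 38230 km.
At r₁ the circular-orbit speed is v₁ = √(μ/r₁) = 6.8641 km/s.
On the transfer ellipse at r₁, v² = μ(2/r − 1/a) gives v_p = √[μ(2/r₁ − 1/a_t)] = 9.1545 km/s.
First burn Δv₁ = |v_p − v₁| = 2.2904 km/s.
Circular speed at r₂: v₂ = √(μ/r₂) = 2.4211 km/s.
Transfer-orbit speed at r₂: v_a = √[μ(2/r₂ − 1/a_t)] = 1.1389 km/s.
Second burn Δv₂ = |v₂ − v_a| = 1.2822 km/s.
Δv = Δv₁ + Δv₂ = 2.2904 + 1.2822 = 3.573 km/s.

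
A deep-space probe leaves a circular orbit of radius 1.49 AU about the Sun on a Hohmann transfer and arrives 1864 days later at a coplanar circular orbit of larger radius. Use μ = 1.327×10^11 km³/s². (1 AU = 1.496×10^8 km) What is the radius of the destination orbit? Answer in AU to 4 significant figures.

r₂ = 7.920 AU

In km: r₁ = 1.49 × 1.496×10^8 = 2.22904×10^8 km.
Transfer time t = 1864 days = 1.610496×10^8 s, and t = π√(a_t³/μ).
So a_t = (μ t²/π²)^(1/3) = (1.327×10^11 × (1.610496×10^8)² / π²)^(1/3) = 7.0388×10^8 km.
Since a_t = (r₁ + r₂)/2, r₂ = 2a_t − r₁ = 2×7.0388×10^8 − 2.22904×10^8 = 1.184856×10^9 km.
In AU: r₂ = 1.184856×10^9 / 1.496×10^8 = 7.920 AU.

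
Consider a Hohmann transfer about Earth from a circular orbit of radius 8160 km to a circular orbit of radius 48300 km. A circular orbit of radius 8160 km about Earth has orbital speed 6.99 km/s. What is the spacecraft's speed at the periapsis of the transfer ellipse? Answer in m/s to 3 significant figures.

v = 9140 m/s

From the circular-orbit relation v² = μ/r at r = 8160 km: μ = v²r = (6.99)² × 8160 = 3.98698×10^5 km³/s².
Transfer-ellipse semi-major axis a_t = (r₁ + r₂)/2 = (8160 + 48300)/2 = 28230 km.
The periapsis of the transfer ellipse is at r = 8160 km.
Applying v² = μ(2/r − 1/a_t): v = 9.143 km/s.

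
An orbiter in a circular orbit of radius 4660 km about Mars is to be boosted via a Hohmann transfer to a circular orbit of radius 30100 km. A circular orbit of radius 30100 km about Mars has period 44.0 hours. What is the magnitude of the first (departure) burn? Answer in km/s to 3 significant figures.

Δv₁ = 0.959 km/s

From Kepler's third law T² = 4π²r³/μ at r = 30100 km, T = 44.0 hours = 44.0 × 3600 s = 1.584×10^5 s: μ = 4π²r³/T² = 42909.0 km³/s².
The Hohmann ellipse has a_t = (r₁ + r₂)/2 = 17380 km.
Circular speed at r = 4660 km: v_c = √(μ/r) = 3.0345 km/s.
Transfer-orbit speed at the same r (vis-viva, a = a_t): v_t = √[μ(2/r − 1/a_t)] = 3.9934 km/s.
Δv₁ = |v_t − v_c| = |3.9934 − 3.0345| = 0.9589 km/s.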